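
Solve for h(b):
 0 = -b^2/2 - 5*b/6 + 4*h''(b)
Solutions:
 h(b) = C1 + C2*b + b^4/96 + 5*b^3/144


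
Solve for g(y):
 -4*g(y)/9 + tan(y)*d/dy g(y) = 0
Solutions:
 g(y) = C1*sin(y)^(4/9)


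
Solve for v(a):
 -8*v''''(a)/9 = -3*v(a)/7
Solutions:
 v(a) = C1*exp(-3^(3/4)*686^(1/4)*a/14) + C2*exp(3^(3/4)*686^(1/4)*a/14) + C3*sin(3^(3/4)*686^(1/4)*a/14) + C4*cos(3^(3/4)*686^(1/4)*a/14)


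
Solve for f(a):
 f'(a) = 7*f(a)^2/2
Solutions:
 f(a) = -2/(C1 + 7*a)


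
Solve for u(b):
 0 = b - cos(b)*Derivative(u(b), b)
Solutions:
 u(b) = C1 + Integral(b/cos(b), b)


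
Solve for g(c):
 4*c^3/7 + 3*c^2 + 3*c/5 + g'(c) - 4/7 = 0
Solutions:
 g(c) = C1 - c^4/7 - c^3 - 3*c^2/10 + 4*c/7


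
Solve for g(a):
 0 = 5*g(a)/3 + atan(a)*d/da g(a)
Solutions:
 g(a) = C1*exp(-5*Integral(1/atan(a), a)/3)


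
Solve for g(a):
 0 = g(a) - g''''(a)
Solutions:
 g(a) = C1*exp(-a) + C2*exp(a) + C3*sin(a) + C4*cos(a)


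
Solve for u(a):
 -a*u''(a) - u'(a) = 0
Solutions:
 u(a) = C1 + C2*log(a)


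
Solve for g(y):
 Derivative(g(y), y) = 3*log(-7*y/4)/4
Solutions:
 g(y) = C1 + 3*y*log(-y)/4 + 3*y*(-2*log(2) - 1 + log(7))/4


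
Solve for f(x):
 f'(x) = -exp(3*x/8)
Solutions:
 f(x) = C1 - 8*exp(3*x/8)/3


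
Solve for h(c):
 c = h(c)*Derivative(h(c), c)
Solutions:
 h(c) = -sqrt(C1 + c^2)
 h(c) = sqrt(C1 + c^2)


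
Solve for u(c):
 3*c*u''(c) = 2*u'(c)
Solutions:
 u(c) = C1 + C2*c^(5/3)


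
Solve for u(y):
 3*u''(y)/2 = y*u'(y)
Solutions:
 u(y) = C1 + C2*erfi(sqrt(3)*y/3)


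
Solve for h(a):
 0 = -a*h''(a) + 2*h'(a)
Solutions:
 h(a) = C1 + C2*a^3


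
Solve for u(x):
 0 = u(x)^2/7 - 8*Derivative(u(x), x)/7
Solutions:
 u(x) = -8/(C1 + x)


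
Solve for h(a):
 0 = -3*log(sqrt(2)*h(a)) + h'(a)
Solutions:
 -2*Integral(1/(2*log(_y) + log(2)), (_y, h(a)))/3 = C1 - a


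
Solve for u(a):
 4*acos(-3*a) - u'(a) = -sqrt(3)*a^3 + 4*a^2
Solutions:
 u(a) = C1 + sqrt(3)*a^4/4 - 4*a^3/3 + 4*a*acos(-3*a) + 4*sqrt(1 - 9*a^2)/3


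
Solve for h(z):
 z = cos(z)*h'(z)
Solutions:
 h(z) = C1 + Integral(z/cos(z), z)


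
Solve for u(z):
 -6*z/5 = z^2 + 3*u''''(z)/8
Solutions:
 u(z) = C1 + C2*z + C3*z^2 + C4*z^3 - z^6/135 - 2*z^5/75


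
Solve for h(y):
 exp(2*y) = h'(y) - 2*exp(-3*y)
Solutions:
 h(y) = C1 + exp(2*y)/2 - 2*exp(-3*y)/3


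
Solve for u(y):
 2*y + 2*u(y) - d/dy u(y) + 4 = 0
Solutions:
 u(y) = C1*exp(2*y) - y - 5/2


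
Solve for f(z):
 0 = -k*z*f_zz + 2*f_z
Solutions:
 f(z) = C1 + z^(((re(k) + 2)*re(k) + im(k)^2)/(re(k)^2 + im(k)^2))*(C2*sin(2*log(z)*Abs(im(k))/(re(k)^2 + im(k)^2)) + C3*cos(2*log(z)*im(k)/(re(k)^2 + im(k)^2)))


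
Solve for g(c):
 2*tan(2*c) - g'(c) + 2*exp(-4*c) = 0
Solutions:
 g(c) = C1 + log(tan(2*c)^2 + 1)/2 - exp(-4*c)/2


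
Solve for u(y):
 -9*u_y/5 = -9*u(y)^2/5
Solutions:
 u(y) = -1/(C1 + y)


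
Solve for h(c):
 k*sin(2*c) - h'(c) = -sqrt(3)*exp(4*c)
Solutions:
 h(c) = C1 - k*cos(2*c)/2 + sqrt(3)*exp(4*c)/4


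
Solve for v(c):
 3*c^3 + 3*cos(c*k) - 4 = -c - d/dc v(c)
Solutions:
 v(c) = C1 - 3*c^4/4 - c^2/2 + 4*c - 3*sin(c*k)/k


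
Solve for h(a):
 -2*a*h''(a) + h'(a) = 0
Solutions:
 h(a) = C1 + C2*a^(3/2)


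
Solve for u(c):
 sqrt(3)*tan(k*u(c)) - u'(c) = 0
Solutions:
 u(c) = Piecewise((-asin(exp(C1*k + sqrt(3)*c*k))/k + pi/k, Ne(k, 0)), (nan, True))
 u(c) = Piecewise((asin(exp(C1*k + sqrt(3)*c*k))/k, Ne(k, 0)), (nan, True))


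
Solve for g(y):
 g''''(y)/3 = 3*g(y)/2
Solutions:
 g(y) = C1*exp(-2^(3/4)*sqrt(3)*y/2) + C2*exp(2^(3/4)*sqrt(3)*y/2) + C3*sin(2^(3/4)*sqrt(3)*y/2) + C4*cos(2^(3/4)*sqrt(3)*y/2)


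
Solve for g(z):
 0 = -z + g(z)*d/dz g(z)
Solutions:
 g(z) = -sqrt(C1 + z^2)
 g(z) = sqrt(C1 + z^2)


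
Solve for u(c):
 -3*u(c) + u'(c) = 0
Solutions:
 u(c) = C1*exp(3*c)


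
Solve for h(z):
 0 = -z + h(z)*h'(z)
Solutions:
 h(z) = -sqrt(C1 + z^2)
 h(z) = sqrt(C1 + z^2)


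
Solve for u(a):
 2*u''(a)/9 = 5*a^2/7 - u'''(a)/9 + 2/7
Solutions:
 u(a) = C1 + C2*a + C3*exp(-2*a) + 15*a^4/56 - 15*a^3/28 + 81*a^2/56


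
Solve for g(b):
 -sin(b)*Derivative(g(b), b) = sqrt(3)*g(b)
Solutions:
 g(b) = C1*(cos(b) + 1)^(sqrt(3)/2)/(cos(b) - 1)^(sqrt(3)/2)


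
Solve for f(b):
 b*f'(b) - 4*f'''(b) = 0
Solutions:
 f(b) = C1 + Integral(C2*airyai(2^(1/3)*b/2) + C3*airybi(2^(1/3)*b/2), b)


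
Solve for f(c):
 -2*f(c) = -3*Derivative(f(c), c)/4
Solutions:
 f(c) = C1*exp(8*c/3)


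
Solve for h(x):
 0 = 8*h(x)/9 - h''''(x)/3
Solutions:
 h(x) = C1*exp(-6^(3/4)*x/3) + C2*exp(6^(3/4)*x/3) + C3*sin(6^(3/4)*x/3) + C4*cos(6^(3/4)*x/3)


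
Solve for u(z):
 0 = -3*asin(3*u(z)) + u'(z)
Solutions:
 Integral(1/asin(3*_y), (_y, u(z))) = C1 + 3*z


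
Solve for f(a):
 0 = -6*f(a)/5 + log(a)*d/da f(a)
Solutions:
 f(a) = C1*exp(6*li(a)/5)


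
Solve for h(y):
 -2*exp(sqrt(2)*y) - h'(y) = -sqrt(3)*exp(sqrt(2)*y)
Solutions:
 h(y) = C1 - sqrt(2)*exp(sqrt(2)*y) + sqrt(6)*exp(sqrt(2)*y)/2


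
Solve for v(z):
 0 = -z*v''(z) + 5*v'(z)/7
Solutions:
 v(z) = C1 + C2*z^(12/7)


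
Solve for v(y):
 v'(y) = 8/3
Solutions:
 v(y) = C1 + 8*y/3


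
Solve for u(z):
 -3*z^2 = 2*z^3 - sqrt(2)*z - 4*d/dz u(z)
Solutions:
 u(z) = C1 + z^4/8 + z^3/4 - sqrt(2)*z^2/8


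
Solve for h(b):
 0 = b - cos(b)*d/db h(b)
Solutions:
 h(b) = C1 + Integral(b/cos(b), b)


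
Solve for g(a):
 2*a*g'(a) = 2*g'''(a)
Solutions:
 g(a) = C1 + Integral(C2*airyai(a) + C3*airybi(a), a)


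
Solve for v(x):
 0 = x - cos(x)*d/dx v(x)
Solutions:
 v(x) = C1 + Integral(x/cos(x), x)


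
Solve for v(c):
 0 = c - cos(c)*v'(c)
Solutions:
 v(c) = C1 + Integral(c/cos(c), c)


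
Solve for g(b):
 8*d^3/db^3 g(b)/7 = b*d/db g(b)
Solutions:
 g(b) = C1 + Integral(C2*airyai(7^(1/3)*b/2) + C3*airybi(7^(1/3)*b/2), b)


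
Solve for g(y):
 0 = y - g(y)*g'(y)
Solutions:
 g(y) = -sqrt(C1 + y^2)
 g(y) = sqrt(C1 + y^2)


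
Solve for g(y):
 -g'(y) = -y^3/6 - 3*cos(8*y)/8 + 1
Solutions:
 g(y) = C1 + y^4/24 - y + 3*sin(8*y)/64


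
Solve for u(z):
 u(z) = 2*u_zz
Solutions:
 u(z) = C1*exp(-sqrt(2)*z/2) + C2*exp(sqrt(2)*z/2)


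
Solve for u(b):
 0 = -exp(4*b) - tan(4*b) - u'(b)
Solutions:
 u(b) = C1 - exp(4*b)/4 + log(cos(4*b))/4


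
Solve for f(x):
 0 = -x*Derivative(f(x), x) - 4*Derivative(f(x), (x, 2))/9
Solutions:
 f(x) = C1 + C2*erf(3*sqrt(2)*x/4)


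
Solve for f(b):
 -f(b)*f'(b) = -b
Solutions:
 f(b) = -sqrt(C1 + b^2)
 f(b) = sqrt(C1 + b^2)


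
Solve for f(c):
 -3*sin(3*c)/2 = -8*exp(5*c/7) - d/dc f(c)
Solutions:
 f(c) = C1 - 56*exp(5*c/7)/5 - cos(3*c)/2


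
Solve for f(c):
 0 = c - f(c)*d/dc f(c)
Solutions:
 f(c) = -sqrt(C1 + c^2)
 f(c) = sqrt(C1 + c^2)


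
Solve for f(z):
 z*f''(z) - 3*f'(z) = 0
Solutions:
 f(z) = C1 + C2*z^4


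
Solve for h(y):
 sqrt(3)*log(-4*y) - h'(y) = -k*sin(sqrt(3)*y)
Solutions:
 h(y) = C1 - sqrt(3)*k*cos(sqrt(3)*y)/3 + sqrt(3)*y*(log(-y) - 1) + 2*sqrt(3)*y*log(2)


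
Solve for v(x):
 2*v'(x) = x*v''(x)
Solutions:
 v(x) = C1 + C2*x^3


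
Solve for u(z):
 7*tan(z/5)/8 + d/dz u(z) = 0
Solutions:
 u(z) = C1 + 35*log(cos(z/5))/8


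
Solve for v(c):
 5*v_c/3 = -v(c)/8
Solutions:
 v(c) = C1*exp(-3*c/40)


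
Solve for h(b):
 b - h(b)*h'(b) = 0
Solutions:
 h(b) = -sqrt(C1 + b^2)
 h(b) = sqrt(C1 + b^2)


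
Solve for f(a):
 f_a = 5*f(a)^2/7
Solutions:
 f(a) = -7/(C1 + 5*a)


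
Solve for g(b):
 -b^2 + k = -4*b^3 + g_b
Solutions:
 g(b) = C1 + b^4 - b^3/3 + b*k


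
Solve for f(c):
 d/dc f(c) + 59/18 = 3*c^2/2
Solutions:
 f(c) = C1 + c^3/2 - 59*c/18


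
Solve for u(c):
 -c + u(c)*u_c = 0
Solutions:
 u(c) = -sqrt(C1 + c^2)
 u(c) = sqrt(C1 + c^2)


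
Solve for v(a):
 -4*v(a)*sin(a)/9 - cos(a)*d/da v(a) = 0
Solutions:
 v(a) = C1*cos(a)^(4/9)


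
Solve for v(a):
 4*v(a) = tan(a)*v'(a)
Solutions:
 v(a) = C1*sin(a)^4


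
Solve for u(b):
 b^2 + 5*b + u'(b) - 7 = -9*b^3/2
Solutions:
 u(b) = C1 - 9*b^4/8 - b^3/3 - 5*b^2/2 + 7*b


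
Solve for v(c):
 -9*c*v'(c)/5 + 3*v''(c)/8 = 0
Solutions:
 v(c) = C1 + C2*erfi(2*sqrt(15)*c/5)


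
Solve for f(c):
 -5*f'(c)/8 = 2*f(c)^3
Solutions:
 f(c) = -sqrt(10)*sqrt(-1/(C1 - 16*c))/2
 f(c) = sqrt(10)*sqrt(-1/(C1 - 16*c))/2


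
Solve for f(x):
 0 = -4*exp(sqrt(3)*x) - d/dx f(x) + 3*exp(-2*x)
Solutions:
 f(x) = C1 - 4*sqrt(3)*exp(sqrt(3)*x)/3 - 3*exp(-2*x)/2


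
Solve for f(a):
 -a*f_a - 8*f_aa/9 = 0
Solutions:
 f(a) = C1 + C2*erf(3*a/4)


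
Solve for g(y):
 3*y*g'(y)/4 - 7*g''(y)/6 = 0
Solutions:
 g(y) = C1 + C2*erfi(3*sqrt(7)*y/14)


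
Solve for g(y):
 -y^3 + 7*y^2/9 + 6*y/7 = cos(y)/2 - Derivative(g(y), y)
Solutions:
 g(y) = C1 + y^4/4 - 7*y^3/27 - 3*y^2/7 + sin(y)/2


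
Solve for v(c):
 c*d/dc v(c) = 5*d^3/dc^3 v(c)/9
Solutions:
 v(c) = C1 + Integral(C2*airyai(15^(2/3)*c/5) + C3*airybi(15^(2/3)*c/5), c)


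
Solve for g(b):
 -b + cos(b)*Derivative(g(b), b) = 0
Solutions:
 g(b) = C1 + Integral(b/cos(b), b)


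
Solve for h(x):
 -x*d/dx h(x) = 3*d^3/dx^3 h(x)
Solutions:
 h(x) = C1 + Integral(C2*airyai(-3^(2/3)*x/3) + C3*airybi(-3^(2/3)*x/3), x)


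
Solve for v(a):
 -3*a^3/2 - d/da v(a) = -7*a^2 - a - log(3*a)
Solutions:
 v(a) = C1 - 3*a^4/8 + 7*a^3/3 + a^2/2 + a*log(a) - a + a*log(3)


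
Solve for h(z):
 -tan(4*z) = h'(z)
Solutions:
 h(z) = C1 + log(cos(4*z))/4


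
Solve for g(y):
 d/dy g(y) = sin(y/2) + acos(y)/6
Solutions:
 g(y) = C1 + y*acos(y)/6 - sqrt(1 - y^2)/6 - 2*cos(y/2)


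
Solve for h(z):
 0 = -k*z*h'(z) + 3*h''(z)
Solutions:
 h(z) = Piecewise((-sqrt(6)*sqrt(pi)*C1*erf(sqrt(6)*z*sqrt(-k)/6)/(2*sqrt(-k)) - C2, (k > 0) | (k < 0)), (-C1*z - C2, True))


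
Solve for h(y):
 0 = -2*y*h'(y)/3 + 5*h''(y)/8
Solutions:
 h(y) = C1 + C2*erfi(2*sqrt(30)*y/15)


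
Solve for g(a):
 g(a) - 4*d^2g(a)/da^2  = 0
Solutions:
 g(a) = C1*exp(-a/2) + C2*exp(a/2)


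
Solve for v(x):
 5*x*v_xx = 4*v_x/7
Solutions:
 v(x) = C1 + C2*x^(39/35)


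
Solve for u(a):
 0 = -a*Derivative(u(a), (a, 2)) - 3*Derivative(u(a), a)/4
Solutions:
 u(a) = C1 + C2*a^(1/4)


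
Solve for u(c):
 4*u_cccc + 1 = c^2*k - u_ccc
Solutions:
 u(c) = C1 + C2*c + C3*c^2 + C4*exp(-c/4) + c^5*k/60 - c^4*k/3 + c^3*(32*k - 1)/6


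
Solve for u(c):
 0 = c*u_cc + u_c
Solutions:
 u(c) = C1 + C2*log(c)


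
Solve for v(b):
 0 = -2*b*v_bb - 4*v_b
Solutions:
 v(b) = C1 + C2/b


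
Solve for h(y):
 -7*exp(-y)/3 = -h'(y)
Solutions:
 h(y) = C1 - 7*exp(-y)/3


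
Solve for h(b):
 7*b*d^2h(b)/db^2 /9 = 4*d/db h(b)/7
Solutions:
 h(b) = C1 + C2*b^(85/49)


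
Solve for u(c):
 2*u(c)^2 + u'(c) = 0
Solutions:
 u(c) = 1/(C1 + 2*c)


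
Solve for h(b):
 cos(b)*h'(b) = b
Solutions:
 h(b) = C1 + Integral(b/cos(b), b)


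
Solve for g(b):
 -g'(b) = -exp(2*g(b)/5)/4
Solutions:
 g(b) = 5*log(-sqrt(-1/(C1 + b))) + 5*log(10)/2
 g(b) = 5*log(-1/(C1 + b))/2 + 5*log(10)/2


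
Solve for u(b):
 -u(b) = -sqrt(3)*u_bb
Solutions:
 u(b) = C1*exp(-3^(3/4)*b/3) + C2*exp(3^(3/4)*b/3)


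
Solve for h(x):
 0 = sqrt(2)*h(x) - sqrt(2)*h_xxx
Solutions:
 h(x) = C3*exp(x) + (C1*sin(sqrt(3)*x/2) + C2*cos(sqrt(3)*x/2))*exp(-x/2)


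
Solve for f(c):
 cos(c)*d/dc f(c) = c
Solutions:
 f(c) = C1 + Integral(c/cos(c), c)


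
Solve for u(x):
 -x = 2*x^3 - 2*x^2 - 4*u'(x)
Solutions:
 u(x) = C1 + x^4/8 - x^3/6 + x^2/8


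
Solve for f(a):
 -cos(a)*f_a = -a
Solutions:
 f(a) = C1 + Integral(a/cos(a), a)


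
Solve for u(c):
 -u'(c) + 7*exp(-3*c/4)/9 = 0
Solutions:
 u(c) = C1 - 28*exp(-3*c/4)/27


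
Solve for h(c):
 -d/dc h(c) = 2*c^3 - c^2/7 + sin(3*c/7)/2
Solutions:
 h(c) = C1 - c^4/2 + c^3/21 + 7*cos(3*c/7)/6


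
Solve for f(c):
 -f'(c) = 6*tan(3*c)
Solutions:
 f(c) = C1 + 2*log(cos(3*c))


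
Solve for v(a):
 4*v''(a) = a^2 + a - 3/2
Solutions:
 v(a) = C1 + C2*a + a^4/48 + a^3/24 - 3*a^2/16


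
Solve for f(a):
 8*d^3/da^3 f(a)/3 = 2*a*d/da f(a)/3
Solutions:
 f(a) = C1 + Integral(C2*airyai(2^(1/3)*a/2) + C3*airybi(2^(1/3)*a/2), a)


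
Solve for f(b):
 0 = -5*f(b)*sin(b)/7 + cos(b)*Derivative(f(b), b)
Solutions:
 f(b) = C1/cos(b)^(5/7)


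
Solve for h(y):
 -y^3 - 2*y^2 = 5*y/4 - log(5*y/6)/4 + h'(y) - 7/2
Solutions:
 h(y) = C1 - y^4/4 - 2*y^3/3 - 5*y^2/8 + y*log(y)/4 - y*log(6)/4 + y*log(5)/4 + 13*y/4


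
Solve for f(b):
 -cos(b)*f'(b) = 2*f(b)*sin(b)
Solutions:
 f(b) = C1*cos(b)^2


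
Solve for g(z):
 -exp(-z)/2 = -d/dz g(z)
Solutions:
 g(z) = C1 - exp(-z)/2


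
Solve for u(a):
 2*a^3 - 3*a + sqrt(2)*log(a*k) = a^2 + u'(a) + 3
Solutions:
 u(a) = C1 + a^4/2 - a^3/3 - 3*a^2/2 + sqrt(2)*a*log(a*k) + a*(-3 - sqrt(2))


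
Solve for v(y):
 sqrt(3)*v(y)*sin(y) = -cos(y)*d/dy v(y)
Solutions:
 v(y) = C1*cos(y)^(sqrt(3))


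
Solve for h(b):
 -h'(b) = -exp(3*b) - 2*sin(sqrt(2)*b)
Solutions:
 h(b) = C1 + exp(3*b)/3 - sqrt(2)*cos(sqrt(2)*b)


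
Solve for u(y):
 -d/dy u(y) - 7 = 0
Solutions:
 u(y) = C1 - 7*y


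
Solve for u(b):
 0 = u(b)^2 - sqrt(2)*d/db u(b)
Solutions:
 u(b) = -2/(C1 + sqrt(2)*b)


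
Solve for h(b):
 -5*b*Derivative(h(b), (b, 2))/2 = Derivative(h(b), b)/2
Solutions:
 h(b) = C1 + C2*b^(4/5)


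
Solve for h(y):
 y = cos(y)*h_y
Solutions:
 h(y) = C1 + Integral(y/cos(y), y)


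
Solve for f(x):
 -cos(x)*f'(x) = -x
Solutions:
 f(x) = C1 + Integral(x/cos(x), x)


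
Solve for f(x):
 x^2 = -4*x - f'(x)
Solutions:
 f(x) = C1 - x^3/3 - 2*x^2


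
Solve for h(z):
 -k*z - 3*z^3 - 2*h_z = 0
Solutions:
 h(z) = C1 - k*z^2/4 - 3*z^4/8


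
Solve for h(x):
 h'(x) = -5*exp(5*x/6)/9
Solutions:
 h(x) = C1 - 2*exp(5*x/6)/3


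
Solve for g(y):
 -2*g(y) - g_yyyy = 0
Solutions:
 g(y) = (C1*sin(2^(3/4)*y/2) + C2*cos(2^(3/4)*y/2))*exp(-2^(3/4)*y/2) + (C3*sin(2^(3/4)*y/2) + C4*cos(2^(3/4)*y/2))*exp(2^(3/4)*y/2)


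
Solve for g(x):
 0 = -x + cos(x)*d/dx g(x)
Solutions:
 g(x) = C1 + Integral(x/cos(x), x)


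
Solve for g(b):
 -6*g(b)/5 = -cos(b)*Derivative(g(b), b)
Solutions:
 g(b) = C1*(sin(b) + 1)^(3/5)/(sin(b) - 1)^(3/5)


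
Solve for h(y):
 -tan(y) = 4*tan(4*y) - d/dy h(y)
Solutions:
 h(y) = C1 - log(cos(y)) - log(cos(4*y))


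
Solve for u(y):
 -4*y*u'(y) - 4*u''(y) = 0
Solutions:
 u(y) = C1 + C2*erf(sqrt(2)*y/2)


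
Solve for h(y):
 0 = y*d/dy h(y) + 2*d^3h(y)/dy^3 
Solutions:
 h(y) = C1 + Integral(C2*airyai(-2^(2/3)*y/2) + C3*airybi(-2^(2/3)*y/2), y)


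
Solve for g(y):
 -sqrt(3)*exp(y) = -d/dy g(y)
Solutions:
 g(y) = C1 + sqrt(3)*exp(y)


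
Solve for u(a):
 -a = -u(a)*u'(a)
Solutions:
 u(a) = -sqrt(C1 + a^2)
 u(a) = sqrt(C1 + a^2)


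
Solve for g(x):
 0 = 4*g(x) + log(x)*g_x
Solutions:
 g(x) = C1*exp(-4*li(x))


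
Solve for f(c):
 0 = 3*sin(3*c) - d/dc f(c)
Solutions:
 f(c) = C1 - cos(3*c)


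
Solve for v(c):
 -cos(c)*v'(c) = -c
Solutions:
 v(c) = C1 + Integral(c/cos(c), c)


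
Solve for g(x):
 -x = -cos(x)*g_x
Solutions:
 g(x) = C1 + Integral(x/cos(x), x)


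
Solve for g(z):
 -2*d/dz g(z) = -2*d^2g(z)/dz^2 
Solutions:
 g(z) = C1 + C2*exp(z)


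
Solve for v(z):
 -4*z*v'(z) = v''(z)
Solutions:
 v(z) = C1 + C2*erf(sqrt(2)*z)


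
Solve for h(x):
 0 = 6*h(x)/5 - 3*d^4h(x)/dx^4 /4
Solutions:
 h(x) = C1*exp(-10^(3/4)*x/5) + C2*exp(10^(3/4)*x/5) + C3*sin(10^(3/4)*x/5) + C4*cos(10^(3/4)*x/5)


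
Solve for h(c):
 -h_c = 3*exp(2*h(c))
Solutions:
 h(c) = log(-sqrt(-1/(C1 - 3*c))) - log(2)/2
 h(c) = log(-1/(C1 - 3*c))/2 - log(2)/2


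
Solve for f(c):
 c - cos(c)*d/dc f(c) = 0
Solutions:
 f(c) = C1 + Integral(c/cos(c), c)


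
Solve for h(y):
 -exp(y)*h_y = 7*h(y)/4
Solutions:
 h(y) = C1*exp(7*exp(-y)/4)


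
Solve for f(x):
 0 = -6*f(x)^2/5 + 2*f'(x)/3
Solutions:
 f(x) = -5/(C1 + 9*x)


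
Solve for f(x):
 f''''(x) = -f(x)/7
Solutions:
 f(x) = (C1*sin(sqrt(2)*7^(3/4)*x/14) + C2*cos(sqrt(2)*7^(3/4)*x/14))*exp(-sqrt(2)*7^(3/4)*x/14) + (C3*sin(sqrt(2)*7^(3/4)*x/14) + C4*cos(sqrt(2)*7^(3/4)*x/14))*exp(sqrt(2)*7^(3/4)*x/14)


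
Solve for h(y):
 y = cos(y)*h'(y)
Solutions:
 h(y) = C1 + Integral(y/cos(y), y)


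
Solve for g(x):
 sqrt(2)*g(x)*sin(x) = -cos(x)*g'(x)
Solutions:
 g(x) = C1*cos(x)^(sqrt(2))


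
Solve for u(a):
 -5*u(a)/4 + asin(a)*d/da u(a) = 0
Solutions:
 u(a) = C1*exp(5*Integral(1/asin(a), a)/4)


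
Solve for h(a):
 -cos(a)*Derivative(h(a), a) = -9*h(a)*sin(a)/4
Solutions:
 h(a) = C1/cos(a)^(9/4)


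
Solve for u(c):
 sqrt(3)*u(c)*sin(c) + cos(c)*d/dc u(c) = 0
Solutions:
 u(c) = C1*cos(c)^(sqrt(3))


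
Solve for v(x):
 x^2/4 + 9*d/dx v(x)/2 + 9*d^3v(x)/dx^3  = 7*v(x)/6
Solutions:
 v(x) = C1*exp(2^(1/3)*x*(-(7 + sqrt(103))^(1/3) + 3*2^(1/3)/(7 + sqrt(103))^(1/3))/12)*sin(2^(1/3)*sqrt(3)*x*(3*2^(1/3)/(7 + sqrt(103))^(1/3) + (7 + sqrt(103))^(1/3))/12) + C2*exp(2^(1/3)*x*(-(7 + sqrt(103))^(1/3) + 3*2^(1/3)/(7 + sqrt(103))^(1/3))/12)*cos(2^(1/3)*sqrt(3)*x*(3*2^(1/3)/(7 + sqrt(103))^(1/3) + (7 + sqrt(103))^(1/3))/12) + C3*exp(-2^(1/3)*x*(-(7 + sqrt(103))^(1/3) + 3*2^(1/3)/(7 + sqrt(103))^(1/3))/6) + 3*x^2/14 + 81*x/49 + 2187/343


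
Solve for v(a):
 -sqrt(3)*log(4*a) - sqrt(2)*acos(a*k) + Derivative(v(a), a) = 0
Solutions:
 v(a) = C1 + sqrt(3)*a*(log(a) - 1) + 2*sqrt(3)*a*log(2) + sqrt(2)*Piecewise((a*acos(a*k) - sqrt(-a^2*k^2 + 1)/k, Ne(k, 0)), (pi*a/2, True))


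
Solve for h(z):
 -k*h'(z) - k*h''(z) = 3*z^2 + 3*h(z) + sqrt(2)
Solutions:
 h(z) = C1*exp(z*(-1 + sqrt(k*(k - 12))/k)/2) + C2*exp(-z*(1 + sqrt(k*(k - 12))/k)/2) - 2*k^2/9 + 2*k*z/3 + 2*k/3 - z^2 - sqrt(2)/3


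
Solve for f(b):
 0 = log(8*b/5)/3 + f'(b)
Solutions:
 f(b) = C1 - b*log(b)/3 - b*log(2) + b/3 + b*log(5)/3


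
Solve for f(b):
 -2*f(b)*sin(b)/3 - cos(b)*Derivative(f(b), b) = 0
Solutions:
 f(b) = C1*cos(b)^(2/3)


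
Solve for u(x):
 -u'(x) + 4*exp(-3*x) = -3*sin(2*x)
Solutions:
 u(x) = C1 - 3*cos(2*x)/2 - 4*exp(-3*x)/3


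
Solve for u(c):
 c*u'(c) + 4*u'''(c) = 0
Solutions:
 u(c) = C1 + Integral(C2*airyai(-2^(1/3)*c/2) + C3*airybi(-2^(1/3)*c/2), c)


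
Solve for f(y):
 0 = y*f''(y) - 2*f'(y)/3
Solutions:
 f(y) = C1 + C2*y^(5/3)


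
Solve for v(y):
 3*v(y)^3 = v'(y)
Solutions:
 v(y) = -sqrt(2)*sqrt(-1/(C1 + 3*y))/2
 v(y) = sqrt(2)*sqrt(-1/(C1 + 3*y))/2


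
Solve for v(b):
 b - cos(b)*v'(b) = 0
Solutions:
 v(b) = C1 + Integral(b/cos(b), b)


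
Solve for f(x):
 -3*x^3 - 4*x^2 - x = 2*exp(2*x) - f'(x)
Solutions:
 f(x) = C1 + 3*x^4/4 + 4*x^3/3 + x^2/2 + exp(2*x)


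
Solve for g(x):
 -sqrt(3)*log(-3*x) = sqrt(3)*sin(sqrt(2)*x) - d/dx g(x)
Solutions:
 g(x) = C1 + sqrt(3)*x*(log(-x) - 1) + sqrt(3)*x*log(3) - sqrt(6)*cos(sqrt(2)*x)/2


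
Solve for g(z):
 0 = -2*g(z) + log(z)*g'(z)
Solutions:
 g(z) = C1*exp(2*li(z))


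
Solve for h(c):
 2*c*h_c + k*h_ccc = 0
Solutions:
 h(c) = C1 + Integral(C2*airyai(2^(1/3)*c*(-1/k)^(1/3)) + C3*airybi(2^(1/3)*c*(-1/k)^(1/3)), c)


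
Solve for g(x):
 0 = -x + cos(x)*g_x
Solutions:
 g(x) = C1 + Integral(x/cos(x), x)


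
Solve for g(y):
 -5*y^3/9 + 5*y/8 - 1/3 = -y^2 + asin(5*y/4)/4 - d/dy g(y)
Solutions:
 g(y) = C1 + 5*y^4/36 - y^3/3 - 5*y^2/16 + y*asin(5*y/4)/4 + y/3 + sqrt(16 - 25*y^2)/20


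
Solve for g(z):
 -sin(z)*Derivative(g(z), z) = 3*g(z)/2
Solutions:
 g(z) = C1*(cos(z) + 1)^(3/4)/(cos(z) - 1)^(3/4)


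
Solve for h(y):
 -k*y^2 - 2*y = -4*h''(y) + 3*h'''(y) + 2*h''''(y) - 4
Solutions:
 h(y) = C1 + C2*y + C3*exp(y*(-3 + sqrt(41))/4) + C4*exp(-y*(3 + sqrt(41))/4) + k*y^4/48 + y^3*(3*k + 4)/48 + y^2*(17*k - 20)/64


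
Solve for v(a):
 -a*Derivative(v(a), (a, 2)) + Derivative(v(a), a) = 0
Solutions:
 v(a) = C1 + C2*a^2


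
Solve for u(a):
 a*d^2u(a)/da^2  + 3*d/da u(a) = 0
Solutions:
 u(a) = C1 + C2/a^2


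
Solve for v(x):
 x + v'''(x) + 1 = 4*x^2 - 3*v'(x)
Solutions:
 v(x) = C1 + C2*sin(sqrt(3)*x) + C3*cos(sqrt(3)*x) + 4*x^3/9 - x^2/6 - 11*x/9


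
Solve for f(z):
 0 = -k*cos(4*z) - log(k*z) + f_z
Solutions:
 f(z) = C1 + k*sin(4*z)/4 + z*log(k*z) - z


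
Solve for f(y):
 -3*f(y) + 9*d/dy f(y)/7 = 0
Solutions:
 f(y) = C1*exp(7*y/3)


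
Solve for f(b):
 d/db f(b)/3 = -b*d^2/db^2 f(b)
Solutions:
 f(b) = C1 + C2*b^(2/3)


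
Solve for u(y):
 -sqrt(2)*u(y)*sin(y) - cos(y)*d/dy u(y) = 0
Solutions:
 u(y) = C1*cos(y)^(sqrt(2))


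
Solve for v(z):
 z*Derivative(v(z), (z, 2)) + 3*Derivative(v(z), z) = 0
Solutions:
 v(z) = C1 + C2/z^2


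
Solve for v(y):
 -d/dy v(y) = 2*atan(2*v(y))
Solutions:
 Integral(1/atan(2*_y), (_y, v(y))) = C1 - 2*y


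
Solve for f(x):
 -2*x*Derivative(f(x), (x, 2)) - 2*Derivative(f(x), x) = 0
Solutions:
 f(x) = C1 + C2*log(x)


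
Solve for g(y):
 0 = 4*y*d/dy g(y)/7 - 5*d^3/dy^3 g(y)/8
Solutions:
 g(y) = C1 + Integral(C2*airyai(2*70^(2/3)*y/35) + C3*airybi(2*70^(2/3)*y/35), y)


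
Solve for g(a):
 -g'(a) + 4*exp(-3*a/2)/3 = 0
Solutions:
 g(a) = C1 - 8*exp(-3*a/2)/9


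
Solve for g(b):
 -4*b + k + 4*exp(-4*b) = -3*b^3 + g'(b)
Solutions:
 g(b) = C1 + 3*b^4/4 - 2*b^2 + b*k - exp(-4*b)


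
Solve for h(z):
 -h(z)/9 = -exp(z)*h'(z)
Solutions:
 h(z) = C1*exp(-exp(-z)/9)


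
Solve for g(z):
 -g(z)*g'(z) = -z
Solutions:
 g(z) = -sqrt(C1 + z^2)
 g(z) = sqrt(C1 + z^2)


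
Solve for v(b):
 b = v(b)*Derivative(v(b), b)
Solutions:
 v(b) = -sqrt(C1 + b^2)
 v(b) = sqrt(C1 + b^2)


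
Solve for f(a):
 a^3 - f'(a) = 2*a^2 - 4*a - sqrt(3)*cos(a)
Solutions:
 f(a) = C1 + a^4/4 - 2*a^3/3 + 2*a^2 + sqrt(3)*sin(a)


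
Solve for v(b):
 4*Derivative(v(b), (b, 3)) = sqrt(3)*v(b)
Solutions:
 v(b) = C3*exp(2^(1/3)*3^(1/6)*b/2) + (C1*sin(2^(1/3)*3^(2/3)*b/4) + C2*cos(2^(1/3)*3^(2/3)*b/4))*exp(-2^(1/3)*3^(1/6)*b/4)


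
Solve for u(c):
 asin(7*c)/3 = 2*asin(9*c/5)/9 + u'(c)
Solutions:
 u(c) = C1 - 2*c*asin(9*c/5)/9 + c*asin(7*c)/3 + sqrt(1 - 49*c^2)/21 - 2*sqrt(25 - 81*c^2)/81


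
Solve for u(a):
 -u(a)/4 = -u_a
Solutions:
 u(a) = C1*exp(a/4)


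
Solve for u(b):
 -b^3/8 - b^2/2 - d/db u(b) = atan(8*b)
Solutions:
 u(b) = C1 - b^4/32 - b^3/6 - b*atan(8*b) + log(64*b^2 + 1)/16


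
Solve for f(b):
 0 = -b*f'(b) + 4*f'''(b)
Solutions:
 f(b) = C1 + Integral(C2*airyai(2^(1/3)*b/2) + C3*airybi(2^(1/3)*b/2), b)


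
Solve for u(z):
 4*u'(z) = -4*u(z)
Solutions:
 u(z) = C1*exp(-z)


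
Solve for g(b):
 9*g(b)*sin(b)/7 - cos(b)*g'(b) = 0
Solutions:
 g(b) = C1/cos(b)^(9/7)


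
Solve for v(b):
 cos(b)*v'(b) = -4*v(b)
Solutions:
 v(b) = C1*(sin(b)^2 - 2*sin(b) + 1)/(sin(b)^2 + 2*sin(b) + 1)


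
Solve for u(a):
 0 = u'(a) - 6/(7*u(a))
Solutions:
 u(a) = -sqrt(C1 + 84*a)/7
 u(a) = sqrt(C1 + 84*a)/7


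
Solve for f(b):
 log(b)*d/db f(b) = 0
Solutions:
 f(b) = C1


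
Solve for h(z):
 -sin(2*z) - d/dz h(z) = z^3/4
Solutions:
 h(z) = C1 - z^4/16 + cos(2*z)/2


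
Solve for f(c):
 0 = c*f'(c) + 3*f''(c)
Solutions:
 f(c) = C1 + C2*erf(sqrt(6)*c/6)


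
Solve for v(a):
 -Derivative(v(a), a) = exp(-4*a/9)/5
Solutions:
 v(a) = C1 + 9*exp(-4*a/9)/20


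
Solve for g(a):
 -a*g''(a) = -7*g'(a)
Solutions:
 g(a) = C1 + C2*a^8


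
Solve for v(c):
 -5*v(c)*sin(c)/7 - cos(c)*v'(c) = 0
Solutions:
 v(c) = C1*cos(c)^(5/7)


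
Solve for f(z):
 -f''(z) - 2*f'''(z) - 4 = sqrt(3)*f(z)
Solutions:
 f(z) = C1*exp(z*(-2 + (1 + 54*sqrt(3) + sqrt(-1 + (1 + 54*sqrt(3))^2))^(-1/3) + (1 + 54*sqrt(3) + sqrt(-1 + (1 + 54*sqrt(3))^2))^(1/3))/12)*sin(sqrt(3)*z*(-(1 + 54*sqrt(3) + sqrt(-1 + (1 + 54*sqrt(3))^2))^(1/3) + (1 + 54*sqrt(3) + sqrt(-1 + (1 + 54*sqrt(3))^2))^(-1/3))/12) + C2*exp(z*(-2 + (1 + 54*sqrt(3) + sqrt(-1 + (1 + 54*sqrt(3))^2))^(-1/3) + (1 + 54*sqrt(3) + sqrt(-1 + (1 + 54*sqrt(3))^2))^(1/3))/12)*cos(sqrt(3)*z*(-(1 + 54*sqrt(3) + sqrt(-1 + (1 + 54*sqrt(3))^2))^(1/3) + (1 + 54*sqrt(3) + sqrt(-1 + (1 + 54*sqrt(3))^2))^(-1/3))/12) + C3*exp(-z*((1 + 54*sqrt(3) + sqrt(-1 + (1 + 54*sqrt(3))^2))^(-1/3) + 1 + (1 + 54*sqrt(3) + sqrt(-1 + (1 + 54*sqrt(3))^2))^(1/3))/6) - 4*sqrt(3)/3


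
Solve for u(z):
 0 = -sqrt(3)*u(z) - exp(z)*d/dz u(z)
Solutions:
 u(z) = C1*exp(sqrt(3)*exp(-z))


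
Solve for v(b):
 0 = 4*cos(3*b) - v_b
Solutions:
 v(b) = C1 + 4*sin(3*b)/3


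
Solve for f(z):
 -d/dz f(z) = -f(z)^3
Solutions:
 f(z) = -sqrt(2)*sqrt(-1/(C1 + z))/2
 f(z) = sqrt(2)*sqrt(-1/(C1 + z))/2


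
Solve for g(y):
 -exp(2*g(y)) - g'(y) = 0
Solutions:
 g(y) = log(-sqrt(-1/(C1 - y))) - log(2)/2
 g(y) = log(-1/(C1 - y))/2 - log(2)/2


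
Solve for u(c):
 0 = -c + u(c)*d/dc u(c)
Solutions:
 u(c) = -sqrt(C1 + c^2)
 u(c) = sqrt(C1 + c^2)


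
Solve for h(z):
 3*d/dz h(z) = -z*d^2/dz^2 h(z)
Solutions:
 h(z) = C1 + C2/z^2


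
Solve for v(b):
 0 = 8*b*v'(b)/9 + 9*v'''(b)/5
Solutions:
 v(b) = C1 + Integral(C2*airyai(-2*3^(2/3)*5^(1/3)*b/9) + C3*airybi(-2*3^(2/3)*5^(1/3)*b/9), b)


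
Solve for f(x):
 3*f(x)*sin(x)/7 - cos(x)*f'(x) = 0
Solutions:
 f(x) = C1/cos(x)^(3/7)


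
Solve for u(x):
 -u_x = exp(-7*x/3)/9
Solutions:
 u(x) = C1 + exp(-7*x/3)/21


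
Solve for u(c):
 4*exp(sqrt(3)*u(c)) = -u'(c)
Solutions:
 u(c) = sqrt(3)*(2*log(1/(C1 + 4*c)) - log(3))/6


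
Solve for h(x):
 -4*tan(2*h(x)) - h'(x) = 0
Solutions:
 h(x) = -asin(C1*exp(-8*x))/2 + pi/2
 h(x) = asin(C1*exp(-8*x))/2


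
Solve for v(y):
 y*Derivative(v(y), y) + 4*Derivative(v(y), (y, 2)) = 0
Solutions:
 v(y) = C1 + C2*erf(sqrt(2)*y/4)


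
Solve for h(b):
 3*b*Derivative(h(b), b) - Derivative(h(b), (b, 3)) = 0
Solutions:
 h(b) = C1 + Integral(C2*airyai(3^(1/3)*b) + C3*airybi(3^(1/3)*b), b)


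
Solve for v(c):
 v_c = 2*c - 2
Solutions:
 v(c) = C1 + c^2 - 2*c


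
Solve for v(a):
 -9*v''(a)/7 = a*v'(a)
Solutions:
 v(a) = C1 + C2*erf(sqrt(14)*a/6)


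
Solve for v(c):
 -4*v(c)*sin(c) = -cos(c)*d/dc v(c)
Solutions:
 v(c) = C1/cos(c)^4


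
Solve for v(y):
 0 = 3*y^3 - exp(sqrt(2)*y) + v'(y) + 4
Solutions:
 v(y) = C1 - 3*y^4/4 - 4*y + sqrt(2)*exp(sqrt(2)*y)/2


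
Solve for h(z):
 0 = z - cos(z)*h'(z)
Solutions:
 h(z) = C1 + Integral(z/cos(z), z)


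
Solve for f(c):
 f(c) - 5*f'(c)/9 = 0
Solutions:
 f(c) = C1*exp(9*c/5)


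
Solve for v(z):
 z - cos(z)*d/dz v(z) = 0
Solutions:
 v(z) = C1 + Integral(z/cos(z), z)


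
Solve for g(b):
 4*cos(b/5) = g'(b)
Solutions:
 g(b) = C1 + 20*sin(b/5)


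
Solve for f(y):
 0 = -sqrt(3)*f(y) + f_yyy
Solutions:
 f(y) = C3*exp(3^(1/6)*y) + (C1*sin(3^(2/3)*y/2) + C2*cos(3^(2/3)*y/2))*exp(-3^(1/6)*y/2)


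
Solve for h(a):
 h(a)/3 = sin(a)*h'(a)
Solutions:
 h(a) = C1*(cos(a) - 1)^(1/6)/(cos(a) + 1)^(1/6)


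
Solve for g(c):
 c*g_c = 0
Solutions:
 g(c) = C1


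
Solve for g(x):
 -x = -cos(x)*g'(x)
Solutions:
 g(x) = C1 + Integral(x/cos(x), x)


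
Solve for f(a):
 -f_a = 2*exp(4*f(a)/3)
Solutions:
 f(a) = 3*log(-(1/(C1 + 8*a))^(1/4)) + 3*log(3)/4
 f(a) = 3*log(1/(C1 + 8*a))/4 + 3*log(3)/4
 f(a) = 3*log(-I*(1/(C1 + 8*a))^(1/4)) + 3*log(3)/4
 f(a) = 3*log(I*(1/(C1 + 8*a))^(1/4)) + 3*log(3)/4


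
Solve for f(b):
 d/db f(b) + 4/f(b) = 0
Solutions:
 f(b) = -sqrt(C1 - 8*b)
 f(b) = sqrt(C1 - 8*b)


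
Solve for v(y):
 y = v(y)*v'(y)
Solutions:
 v(y) = -sqrt(C1 + y^2)
 v(y) = sqrt(C1 + y^2)


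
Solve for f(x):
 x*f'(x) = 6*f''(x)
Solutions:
 f(x) = C1 + C2*erfi(sqrt(3)*x/6)


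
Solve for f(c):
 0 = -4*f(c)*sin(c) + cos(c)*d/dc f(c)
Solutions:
 f(c) = C1/cos(c)^4


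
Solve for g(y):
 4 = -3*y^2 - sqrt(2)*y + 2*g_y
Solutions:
 g(y) = C1 + y^3/2 + sqrt(2)*y^2/4 + 2*y


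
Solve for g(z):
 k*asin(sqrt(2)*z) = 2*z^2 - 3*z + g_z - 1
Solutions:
 g(z) = C1 + k*(z*asin(sqrt(2)*z) + sqrt(2)*sqrt(1 - 2*z^2)/2) - 2*z^3/3 + 3*z^2/2 + z


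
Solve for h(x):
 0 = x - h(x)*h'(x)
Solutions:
 h(x) = -sqrt(C1 + x^2)
 h(x) = sqrt(C1 + x^2)


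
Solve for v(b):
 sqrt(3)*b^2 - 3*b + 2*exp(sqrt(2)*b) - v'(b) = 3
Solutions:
 v(b) = C1 + sqrt(3)*b^3/3 - 3*b^2/2 - 3*b + sqrt(2)*exp(sqrt(2)*b)


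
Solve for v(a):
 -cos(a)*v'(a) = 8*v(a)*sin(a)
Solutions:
 v(a) = C1*cos(a)^8


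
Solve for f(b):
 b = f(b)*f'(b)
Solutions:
 f(b) = -sqrt(C1 + b^2)
 f(b) = sqrt(C1 + b^2)


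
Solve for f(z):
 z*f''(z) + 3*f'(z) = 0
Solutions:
 f(z) = C1 + C2/z^2


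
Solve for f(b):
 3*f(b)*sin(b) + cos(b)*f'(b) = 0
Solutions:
 f(b) = C1*cos(b)^3


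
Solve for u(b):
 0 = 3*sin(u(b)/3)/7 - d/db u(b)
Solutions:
 -3*b/7 + 3*log(cos(u(b)/3) - 1)/2 - 3*log(cos(u(b)/3) + 1)/2 = C1


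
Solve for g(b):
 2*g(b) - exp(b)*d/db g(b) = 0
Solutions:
 g(b) = C1*exp(-2*exp(-b))


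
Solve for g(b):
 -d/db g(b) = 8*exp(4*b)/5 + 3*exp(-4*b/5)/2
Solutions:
 g(b) = C1 - 2*exp(4*b)/5 + 15*exp(-4*b/5)/8


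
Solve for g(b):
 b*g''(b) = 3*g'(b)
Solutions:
 g(b) = C1 + C2*b^4


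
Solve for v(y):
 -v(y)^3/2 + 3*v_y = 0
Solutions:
 v(y) = -sqrt(3)*sqrt(-1/(C1 + y))
 v(y) = sqrt(3)*sqrt(-1/(C1 + y))


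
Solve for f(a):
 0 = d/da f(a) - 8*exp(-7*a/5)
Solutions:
 f(a) = C1 - 40*exp(-7*a/5)/7


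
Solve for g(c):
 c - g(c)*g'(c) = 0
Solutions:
 g(c) = -sqrt(C1 + c^2)
 g(c) = sqrt(C1 + c^2)


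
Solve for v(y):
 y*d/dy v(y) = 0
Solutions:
 v(y) = C1


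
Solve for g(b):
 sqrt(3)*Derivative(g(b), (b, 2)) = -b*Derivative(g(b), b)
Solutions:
 g(b) = C1 + C2*erf(sqrt(2)*3^(3/4)*b/6)


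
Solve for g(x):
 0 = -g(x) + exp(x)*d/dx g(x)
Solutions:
 g(x) = C1*exp(-exp(-x))


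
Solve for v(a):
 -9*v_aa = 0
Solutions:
 v(a) = C1 + C2*a


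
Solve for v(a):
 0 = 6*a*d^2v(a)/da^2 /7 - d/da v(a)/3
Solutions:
 v(a) = C1 + C2*a^(25/18)


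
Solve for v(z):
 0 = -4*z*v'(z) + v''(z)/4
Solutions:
 v(z) = C1 + C2*erfi(2*sqrt(2)*z)


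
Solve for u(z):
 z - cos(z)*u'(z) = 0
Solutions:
 u(z) = C1 + Integral(z/cos(z), z)


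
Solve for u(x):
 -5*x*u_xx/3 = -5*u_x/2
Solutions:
 u(x) = C1 + C2*x^(5/2)


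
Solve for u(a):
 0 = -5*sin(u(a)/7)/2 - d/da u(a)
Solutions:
 5*a/2 + 7*log(cos(u(a)/7) - 1)/2 - 7*log(cos(u(a)/7) + 1)/2 = C1


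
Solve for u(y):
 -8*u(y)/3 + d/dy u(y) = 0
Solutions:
 u(y) = C1*exp(8*y/3)


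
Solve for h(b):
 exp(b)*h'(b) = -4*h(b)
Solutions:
 h(b) = C1*exp(4*exp(-b))


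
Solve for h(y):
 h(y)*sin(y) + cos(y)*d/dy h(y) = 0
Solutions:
 h(y) = C1*cos(y)


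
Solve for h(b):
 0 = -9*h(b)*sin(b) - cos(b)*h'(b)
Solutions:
 h(b) = C1*cos(b)^9


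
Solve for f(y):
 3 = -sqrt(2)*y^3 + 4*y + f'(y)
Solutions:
 f(y) = C1 + sqrt(2)*y^4/4 - 2*y^2 + 3*y


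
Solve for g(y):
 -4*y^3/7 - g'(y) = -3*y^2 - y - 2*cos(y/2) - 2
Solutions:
 g(y) = C1 - y^4/7 + y^3 + y^2/2 + 2*y + 4*sin(y/2)


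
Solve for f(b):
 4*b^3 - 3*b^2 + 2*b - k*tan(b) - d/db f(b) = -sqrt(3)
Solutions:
 f(b) = C1 + b^4 - b^3 + b^2 + sqrt(3)*b + k*log(cos(b))


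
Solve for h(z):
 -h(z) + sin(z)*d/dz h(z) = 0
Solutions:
 h(z) = C1*sqrt(cos(z) - 1)/sqrt(cos(z) + 1)


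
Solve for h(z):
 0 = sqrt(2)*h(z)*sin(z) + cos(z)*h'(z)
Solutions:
 h(z) = C1*cos(z)^(sqrt(2))


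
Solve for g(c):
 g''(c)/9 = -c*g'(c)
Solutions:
 g(c) = C1 + C2*erf(3*sqrt(2)*c/2)


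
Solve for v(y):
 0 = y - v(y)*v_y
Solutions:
 v(y) = -sqrt(C1 + y^2)
 v(y) = sqrt(C1 + y^2)


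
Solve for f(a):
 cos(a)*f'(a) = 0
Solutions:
 f(a) = C1


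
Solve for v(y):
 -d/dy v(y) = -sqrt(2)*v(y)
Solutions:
 v(y) = C1*exp(sqrt(2)*y)


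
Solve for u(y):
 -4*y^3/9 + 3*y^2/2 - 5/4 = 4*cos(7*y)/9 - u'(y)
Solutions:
 u(y) = C1 + y^4/9 - y^3/2 + 5*y/4 + 4*sin(7*y)/63


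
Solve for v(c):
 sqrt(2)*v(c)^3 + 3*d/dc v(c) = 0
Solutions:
 v(c) = -sqrt(6)*sqrt(-1/(C1 - sqrt(2)*c))/2
 v(c) = sqrt(6)*sqrt(-1/(C1 - sqrt(2)*c))/2


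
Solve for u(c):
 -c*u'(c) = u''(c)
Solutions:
 u(c) = C1 + C2*erf(sqrt(2)*c/2)


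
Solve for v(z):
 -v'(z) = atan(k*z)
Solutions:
 v(z) = C1 - Piecewise((z*atan(k*z) - log(k^2*z^2 + 1)/(2*k), Ne(k, 0)), (0, True))


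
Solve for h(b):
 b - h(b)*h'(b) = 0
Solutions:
 h(b) = -sqrt(C1 + b^2)
 h(b) = sqrt(C1 + b^2)


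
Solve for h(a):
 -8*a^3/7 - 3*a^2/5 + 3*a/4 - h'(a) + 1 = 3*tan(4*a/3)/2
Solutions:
 h(a) = C1 - 2*a^4/7 - a^3/5 + 3*a^2/8 + a + 9*log(cos(4*a/3))/8


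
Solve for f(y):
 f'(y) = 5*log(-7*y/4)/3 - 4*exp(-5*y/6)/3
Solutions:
 f(y) = C1 + 5*y*log(-y)/3 + 5*y*(-2*log(2) - 1 + log(7))/3 + 8*exp(-5*y/6)/5


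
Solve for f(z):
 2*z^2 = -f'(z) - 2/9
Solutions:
 f(z) = C1 - 2*z^3/3 - 2*z/9


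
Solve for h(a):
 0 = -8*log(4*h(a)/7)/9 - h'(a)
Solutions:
 9*Integral(1/(log(_y) - log(7) + 2*log(2)), (_y, h(a)))/8 = C1 - a


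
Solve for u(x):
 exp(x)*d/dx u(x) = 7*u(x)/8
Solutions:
 u(x) = C1*exp(-7*exp(-x)/8)


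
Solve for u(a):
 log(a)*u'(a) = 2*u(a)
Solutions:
 u(a) = C1*exp(2*li(a))


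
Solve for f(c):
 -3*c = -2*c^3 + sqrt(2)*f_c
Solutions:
 f(c) = C1 + sqrt(2)*c^4/4 - 3*sqrt(2)*c^2/4


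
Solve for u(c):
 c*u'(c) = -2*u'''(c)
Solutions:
 u(c) = C1 + Integral(C2*airyai(-2^(2/3)*c/2) + C3*airybi(-2^(2/3)*c/2), c)


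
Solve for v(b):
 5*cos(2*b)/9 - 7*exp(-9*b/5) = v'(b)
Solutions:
 v(b) = C1 + 5*sin(2*b)/18 + 35*exp(-9*b/5)/9


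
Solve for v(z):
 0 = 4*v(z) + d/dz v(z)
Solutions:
 v(z) = C1*exp(-4*z)


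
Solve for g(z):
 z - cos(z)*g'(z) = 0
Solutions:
 g(z) = C1 + Integral(z/cos(z), z)


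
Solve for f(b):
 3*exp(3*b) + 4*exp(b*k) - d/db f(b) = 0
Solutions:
 f(b) = C1 + exp(3*b) + 4*exp(b*k)/k


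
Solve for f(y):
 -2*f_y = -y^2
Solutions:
 f(y) = C1 + y^3/6


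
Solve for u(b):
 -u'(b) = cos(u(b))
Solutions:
 u(b) = pi - asin((C1 + exp(2*b))/(C1 - exp(2*b)))
 u(b) = asin((C1 + exp(2*b))/(C1 - exp(2*b)))


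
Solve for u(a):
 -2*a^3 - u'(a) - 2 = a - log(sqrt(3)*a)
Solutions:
 u(a) = C1 - a^4/2 - a^2/2 + a*log(a) - 3*a + a*log(3)/2


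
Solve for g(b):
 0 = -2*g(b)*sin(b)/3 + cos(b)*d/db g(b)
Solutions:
 g(b) = C1/cos(b)^(2/3)


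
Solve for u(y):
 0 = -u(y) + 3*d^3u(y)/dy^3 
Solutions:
 u(y) = C3*exp(3^(2/3)*y/3) + (C1*sin(3^(1/6)*y/2) + C2*cos(3^(1/6)*y/2))*exp(-3^(2/3)*y/6)


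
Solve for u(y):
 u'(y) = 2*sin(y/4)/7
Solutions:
 u(y) = C1 - 8*cos(y/4)/7


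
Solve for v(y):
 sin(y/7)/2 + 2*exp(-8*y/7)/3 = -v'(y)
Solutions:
 v(y) = C1 + 7*cos(y/7)/2 + 7*exp(-8*y/7)/12


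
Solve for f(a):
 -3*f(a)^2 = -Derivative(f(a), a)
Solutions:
 f(a) = -1/(C1 + 3*a)


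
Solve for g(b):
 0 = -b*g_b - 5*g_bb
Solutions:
 g(b) = C1 + C2*erf(sqrt(10)*b/10)


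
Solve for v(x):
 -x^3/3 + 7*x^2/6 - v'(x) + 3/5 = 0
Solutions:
 v(x) = C1 - x^4/12 + 7*x^3/18 + 3*x/5


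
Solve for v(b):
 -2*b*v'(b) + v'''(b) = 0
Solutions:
 v(b) = C1 + Integral(C2*airyai(2^(1/3)*b) + C3*airybi(2^(1/3)*b), b)


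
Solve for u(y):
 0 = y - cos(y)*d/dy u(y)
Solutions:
 u(y) = C1 + Integral(y/cos(y), y)


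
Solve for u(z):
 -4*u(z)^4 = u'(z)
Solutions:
 u(z) = (-3^(2/3) - 3*3^(1/6)*I)*(1/(C1 + 4*z))^(1/3)/6
 u(z) = (-3^(2/3) + 3*3^(1/6)*I)*(1/(C1 + 4*z))^(1/3)/6
 u(z) = (1/(C1 + 12*z))^(1/3)


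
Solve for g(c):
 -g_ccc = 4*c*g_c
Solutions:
 g(c) = C1 + Integral(C2*airyai(-2^(2/3)*c) + C3*airybi(-2^(2/3)*c), c)


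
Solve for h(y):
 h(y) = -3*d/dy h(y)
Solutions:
 h(y) = C1*exp(-y/3)


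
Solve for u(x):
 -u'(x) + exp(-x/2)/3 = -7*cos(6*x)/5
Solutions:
 u(x) = C1 + 7*sin(6*x)/30 - 2*exp(-x/2)/3


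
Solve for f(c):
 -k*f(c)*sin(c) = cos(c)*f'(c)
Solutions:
 f(c) = C1*exp(k*log(cos(c)))


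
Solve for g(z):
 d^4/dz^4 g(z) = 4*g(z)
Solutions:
 g(z) = C1*exp(-sqrt(2)*z) + C2*exp(sqrt(2)*z) + C3*sin(sqrt(2)*z) + C4*cos(sqrt(2)*z)


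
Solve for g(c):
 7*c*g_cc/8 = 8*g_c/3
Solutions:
 g(c) = C1 + C2*c^(85/21)


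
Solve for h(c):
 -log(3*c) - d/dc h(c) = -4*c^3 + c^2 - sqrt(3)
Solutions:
 h(c) = C1 + c^4 - c^3/3 - c*log(c) - c*log(3) + c + sqrt(3)*c


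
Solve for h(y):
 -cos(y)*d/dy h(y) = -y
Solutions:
 h(y) = C1 + Integral(y/cos(y), y)


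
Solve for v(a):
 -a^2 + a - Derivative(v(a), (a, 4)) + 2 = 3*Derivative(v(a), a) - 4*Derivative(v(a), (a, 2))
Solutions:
 v(a) = C1 + C2*exp(a) + C3*exp(a*(-1 + sqrt(13))/2) + C4*exp(-a*(1 + sqrt(13))/2) - a^3/9 - 5*a^2/18 - 2*a/27


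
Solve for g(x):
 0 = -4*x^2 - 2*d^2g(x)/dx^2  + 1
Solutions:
 g(x) = C1 + C2*x - x^4/6 + x^2/4


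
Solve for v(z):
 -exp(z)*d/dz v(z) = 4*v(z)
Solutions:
 v(z) = C1*exp(4*exp(-z))


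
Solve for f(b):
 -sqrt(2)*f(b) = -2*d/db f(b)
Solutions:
 f(b) = C1*exp(sqrt(2)*b/2)


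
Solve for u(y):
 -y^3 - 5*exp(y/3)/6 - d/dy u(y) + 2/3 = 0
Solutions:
 u(y) = C1 - y^4/4 + 2*y/3 - 5*exp(y/3)/2


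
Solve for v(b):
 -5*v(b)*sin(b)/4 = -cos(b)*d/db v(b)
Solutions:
 v(b) = C1/cos(b)^(5/4)


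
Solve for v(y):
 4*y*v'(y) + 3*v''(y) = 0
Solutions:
 v(y) = C1 + C2*erf(sqrt(6)*y/3)


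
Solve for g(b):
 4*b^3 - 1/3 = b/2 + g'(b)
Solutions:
 g(b) = C1 + b^4 - b^2/4 - b/3


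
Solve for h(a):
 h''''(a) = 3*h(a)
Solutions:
 h(a) = C1*exp(-3^(1/4)*a) + C2*exp(3^(1/4)*a) + C3*sin(3^(1/4)*a) + C4*cos(3^(1/4)*a)


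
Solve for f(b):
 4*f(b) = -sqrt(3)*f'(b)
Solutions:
 f(b) = C1*exp(-4*sqrt(3)*b/3)


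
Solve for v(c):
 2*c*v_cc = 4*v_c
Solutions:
 v(c) = C1 + C2*c^3


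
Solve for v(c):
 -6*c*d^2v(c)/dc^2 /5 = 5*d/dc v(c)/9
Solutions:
 v(c) = C1 + C2*c^(29/54)


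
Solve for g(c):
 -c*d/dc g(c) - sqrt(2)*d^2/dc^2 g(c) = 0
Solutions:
 g(c) = C1 + C2*erf(2^(1/4)*c/2)


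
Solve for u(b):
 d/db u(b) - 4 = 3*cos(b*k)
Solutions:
 u(b) = C1 + 4*b + 3*sin(b*k)/k


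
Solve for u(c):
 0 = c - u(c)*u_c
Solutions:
 u(c) = -sqrt(C1 + c^2)
 u(c) = sqrt(C1 + c^2)


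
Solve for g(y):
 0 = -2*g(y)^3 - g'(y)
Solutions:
 g(y) = -sqrt(2)*sqrt(-1/(C1 - 2*y))/2
 g(y) = sqrt(2)*sqrt(-1/(C1 - 2*y))/2


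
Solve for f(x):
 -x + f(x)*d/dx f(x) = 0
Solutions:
 f(x) = -sqrt(C1 + x^2)
 f(x) = sqrt(C1 + x^2)


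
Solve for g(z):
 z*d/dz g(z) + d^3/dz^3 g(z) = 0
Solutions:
 g(z) = C1 + Integral(C2*airyai(-z) + C3*airybi(-z), z)


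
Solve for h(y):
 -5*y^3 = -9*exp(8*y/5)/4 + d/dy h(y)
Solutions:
 h(y) = C1 - 5*y^4/4 + 45*exp(8*y/5)/32


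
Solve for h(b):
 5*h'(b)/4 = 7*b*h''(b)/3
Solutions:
 h(b) = C1 + C2*b^(43/28)


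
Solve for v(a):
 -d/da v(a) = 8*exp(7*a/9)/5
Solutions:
 v(a) = C1 - 72*exp(7*a/9)/35


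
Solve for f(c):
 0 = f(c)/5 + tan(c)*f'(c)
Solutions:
 f(c) = C1/sin(c)^(1/5)


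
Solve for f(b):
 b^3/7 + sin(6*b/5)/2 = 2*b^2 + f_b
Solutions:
 f(b) = C1 + b^4/28 - 2*b^3/3 - 5*cos(6*b/5)/12


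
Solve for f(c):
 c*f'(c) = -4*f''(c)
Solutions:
 f(c) = C1 + C2*erf(sqrt(2)*c/4)


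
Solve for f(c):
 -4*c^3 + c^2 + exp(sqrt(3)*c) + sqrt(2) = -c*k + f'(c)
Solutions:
 f(c) = C1 - c^4 + c^3/3 + c^2*k/2 + sqrt(2)*c + sqrt(3)*exp(sqrt(3)*c)/3


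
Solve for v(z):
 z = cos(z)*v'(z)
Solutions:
 v(z) = C1 + Integral(z/cos(z), z)
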